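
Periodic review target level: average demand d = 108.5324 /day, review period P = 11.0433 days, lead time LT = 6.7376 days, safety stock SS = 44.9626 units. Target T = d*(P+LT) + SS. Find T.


P + LT = 17.7809
d*(P+LT) = 108.5324 * 17.7809 = 1929.8038
T = 1929.8038 + 44.9626 = 1974.7664

1974.7664 units


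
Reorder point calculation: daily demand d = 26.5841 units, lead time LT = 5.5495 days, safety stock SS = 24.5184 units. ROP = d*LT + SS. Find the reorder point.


d*LT = 26.5841 * 5.5495 = 147.5285
ROP = 147.5285 + 24.5184 = 172.0469

172.0469 units


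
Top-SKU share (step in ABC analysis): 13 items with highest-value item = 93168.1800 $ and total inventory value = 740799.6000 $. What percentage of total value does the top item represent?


Top item = 93168.1800
Total = 740799.6000
Percentage = 93168.1800 / 740799.6000 * 100 = 12.5767

12.5767%


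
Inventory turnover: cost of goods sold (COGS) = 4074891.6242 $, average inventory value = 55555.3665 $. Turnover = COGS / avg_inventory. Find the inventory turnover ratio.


Turnover = 4074891.6242 / 55555.3665 = 73.3483

73.3483


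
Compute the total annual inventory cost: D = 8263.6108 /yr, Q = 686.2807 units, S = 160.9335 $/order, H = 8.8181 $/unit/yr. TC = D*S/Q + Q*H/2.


Ordering cost = D*S/Q = 1937.8249
Holding cost = Q*H/2 = 3025.8459
TC = 1937.8249 + 3025.8459 = 4963.6708

4963.6708 $/yr


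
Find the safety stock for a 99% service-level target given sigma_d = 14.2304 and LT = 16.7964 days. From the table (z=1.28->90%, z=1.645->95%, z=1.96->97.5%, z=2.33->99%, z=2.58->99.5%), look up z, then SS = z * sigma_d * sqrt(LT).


From the table, SL = 99% corresponds to z = 2.33
sqrt(LT) = sqrt(16.7964) = 4.0983
SS = 2.33 * 14.2304 * 4.0983 = 135.8880

135.8880 units


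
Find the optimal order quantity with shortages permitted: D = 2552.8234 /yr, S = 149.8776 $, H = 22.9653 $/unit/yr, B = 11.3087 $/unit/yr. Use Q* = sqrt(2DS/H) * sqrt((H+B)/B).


sqrt(2DS/H) = 182.5398
sqrt((H+B)/B) = 1.7409
Q* = 182.5398 * 1.7409 = 317.7853

317.7853 units


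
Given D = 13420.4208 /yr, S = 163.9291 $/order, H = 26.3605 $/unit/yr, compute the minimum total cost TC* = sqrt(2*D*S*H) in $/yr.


2*D*S*H = 115986068.3749
TC* = sqrt(115986068.3749) = 10769.6828

10769.6828 $/yr


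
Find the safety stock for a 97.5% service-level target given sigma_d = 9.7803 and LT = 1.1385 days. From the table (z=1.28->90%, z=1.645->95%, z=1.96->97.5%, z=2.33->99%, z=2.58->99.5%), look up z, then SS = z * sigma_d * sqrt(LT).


From the table, SL = 97.5% corresponds to z = 1.96
sqrt(LT) = sqrt(1.1385) = 1.0670
SS = 1.96 * 9.7803 * 1.0670 = 20.4538

20.4538 units


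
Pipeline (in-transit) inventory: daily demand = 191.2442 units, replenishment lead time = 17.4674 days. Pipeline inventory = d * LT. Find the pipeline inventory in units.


Pipeline = 191.2442 * 17.4674 = 3340.5389

3340.5389 units


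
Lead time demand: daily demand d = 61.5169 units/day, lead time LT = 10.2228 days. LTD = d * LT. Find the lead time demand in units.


LTD = 61.5169 * 10.2228 = 628.8750

628.8750 units


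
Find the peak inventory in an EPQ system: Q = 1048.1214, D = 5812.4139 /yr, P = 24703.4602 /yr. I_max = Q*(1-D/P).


D/P = 0.2353
1 - D/P = 0.7647
I_max = 1048.1214 * 0.7647 = 801.5116

801.5116 units


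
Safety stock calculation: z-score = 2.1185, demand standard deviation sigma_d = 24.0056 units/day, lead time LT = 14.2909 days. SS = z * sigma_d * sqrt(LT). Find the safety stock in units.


sqrt(LT) = sqrt(14.2909) = 3.7803
SS = 2.1185 * 24.0056 * 3.7803 = 192.2520

192.2520 units


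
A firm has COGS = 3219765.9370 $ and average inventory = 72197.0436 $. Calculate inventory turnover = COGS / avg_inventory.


Turnover = 3219765.9370 / 72197.0436 = 44.5969

44.5969


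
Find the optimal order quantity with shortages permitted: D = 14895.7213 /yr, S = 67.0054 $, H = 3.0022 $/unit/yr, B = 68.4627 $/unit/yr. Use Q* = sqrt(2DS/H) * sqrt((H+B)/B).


sqrt(2DS/H) = 815.4191
sqrt((H+B)/B) = 1.0217
Q* = 815.4191 * 1.0217 = 833.1060

833.1060 units


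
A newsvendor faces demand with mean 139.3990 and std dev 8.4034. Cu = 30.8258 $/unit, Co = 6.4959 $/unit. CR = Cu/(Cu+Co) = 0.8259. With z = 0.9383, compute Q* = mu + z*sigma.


CR = Cu/(Cu+Co) = 30.8258/(30.8258+6.4959) = 0.8259
z = 0.9383
Q* = 139.3990 + 0.9383 * 8.4034 = 147.2839

147.2839 units


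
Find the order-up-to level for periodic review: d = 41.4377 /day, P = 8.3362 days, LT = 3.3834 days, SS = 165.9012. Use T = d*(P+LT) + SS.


P + LT = 11.7196
d*(P+LT) = 41.4377 * 11.7196 = 485.6333
T = 485.6333 + 165.9012 = 651.5345

651.5345 units


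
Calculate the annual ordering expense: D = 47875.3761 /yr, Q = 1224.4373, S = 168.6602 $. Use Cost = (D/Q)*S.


Number of orders = D/Q = 39.0999
Cost = 39.0999 * 168.6602 = 6594.5970

6594.5970 $/yr


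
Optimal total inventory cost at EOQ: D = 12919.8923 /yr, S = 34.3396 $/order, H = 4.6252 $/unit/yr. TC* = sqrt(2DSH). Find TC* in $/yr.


2*D*S*H = 4104068.8516
TC* = sqrt(4104068.8516) = 2025.8502

2025.8502 $/yr


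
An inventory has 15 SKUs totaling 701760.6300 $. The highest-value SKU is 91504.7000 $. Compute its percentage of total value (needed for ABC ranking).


Top item = 91504.7000
Total = 701760.6300
Percentage = 91504.7000 / 701760.6300 * 100 = 13.0393

13.0393%


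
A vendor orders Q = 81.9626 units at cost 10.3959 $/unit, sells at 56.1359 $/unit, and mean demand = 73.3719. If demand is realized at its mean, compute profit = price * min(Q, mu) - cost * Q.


Sales at mu = min(81.9626, 73.3719) = 73.3719
Revenue = 56.1359 * 73.3719 = 4118.7976
Total cost = 10.3959 * 81.9626 = 852.0750
Profit = 4118.7976 - 852.0750 = 3266.7226

3266.7226 $


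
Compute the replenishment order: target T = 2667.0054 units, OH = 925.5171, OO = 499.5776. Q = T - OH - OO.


Inventory position = OH + OO = 925.5171 + 499.5776 = 1425.0947
Q = 2667.0054 - 1425.0947 = 1241.9107

1241.9107 units


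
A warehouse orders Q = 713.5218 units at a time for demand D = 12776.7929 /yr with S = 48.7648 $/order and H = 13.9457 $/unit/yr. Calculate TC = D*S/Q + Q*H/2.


Ordering cost = D*S/Q = 873.2147
Holding cost = Q*H/2 = 4975.2805
TC = 873.2147 + 4975.2805 = 5848.4952

5848.4952 $/yr


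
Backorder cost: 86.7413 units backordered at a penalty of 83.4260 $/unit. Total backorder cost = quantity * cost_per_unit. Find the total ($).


Total = 86.7413 * 83.4260 = 7236.4797

7236.4797 $


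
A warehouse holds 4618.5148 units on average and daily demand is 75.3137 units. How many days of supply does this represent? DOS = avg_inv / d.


DOS = 4618.5148 / 75.3137 = 61.3237

61.3237 days


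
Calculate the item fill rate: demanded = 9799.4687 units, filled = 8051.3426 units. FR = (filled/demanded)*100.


FR = 8051.3426 / 9799.4687 * 100 = 82.1610

82.1610%


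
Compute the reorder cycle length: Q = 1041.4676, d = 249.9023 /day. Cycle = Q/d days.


Cycle = 1041.4676 / 249.9023 = 4.1675

4.1675 days


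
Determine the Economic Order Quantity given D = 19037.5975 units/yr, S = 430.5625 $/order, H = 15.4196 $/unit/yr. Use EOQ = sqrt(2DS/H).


2*D*S = 2 * 19037.5975 * 430.5625 = 16393751.1472
2*D*S/H = 1063176.1620
EOQ = sqrt(1063176.1620) = 1031.1043

1031.1043 units


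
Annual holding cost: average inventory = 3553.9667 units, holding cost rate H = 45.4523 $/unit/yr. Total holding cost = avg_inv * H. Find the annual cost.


Cost = 3553.9667 * 45.4523 = 161535.9606

161535.9606 $/yr


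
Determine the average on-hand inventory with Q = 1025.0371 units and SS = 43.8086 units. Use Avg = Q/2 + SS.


Q/2 = 512.5186
Avg = 512.5186 + 43.8086 = 556.3271

556.3271 units


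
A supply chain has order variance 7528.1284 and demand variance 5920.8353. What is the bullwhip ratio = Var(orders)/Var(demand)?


BW = 7528.1284 / 5920.8353 = 1.2715

1.2715


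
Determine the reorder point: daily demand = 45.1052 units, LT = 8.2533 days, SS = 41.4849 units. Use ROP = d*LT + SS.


d*LT = 45.1052 * 8.2533 = 372.2667
ROP = 372.2667 + 41.4849 = 413.7516

413.7516 units


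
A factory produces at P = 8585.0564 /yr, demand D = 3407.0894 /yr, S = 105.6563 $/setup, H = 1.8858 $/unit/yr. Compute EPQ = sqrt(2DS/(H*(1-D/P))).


1 - D/P = 1 - 0.3969 = 0.6031
H*(1-D/P) = 1.1374
2DS = 719960.9195
EPQ = sqrt(632990.4618) = 795.6070

795.6070 units


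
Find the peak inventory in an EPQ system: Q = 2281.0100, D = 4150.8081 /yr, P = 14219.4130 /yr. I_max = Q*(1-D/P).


D/P = 0.2919
1 - D/P = 0.7081
I_max = 2281.0100 * 0.7081 = 1615.1573

1615.1573 units


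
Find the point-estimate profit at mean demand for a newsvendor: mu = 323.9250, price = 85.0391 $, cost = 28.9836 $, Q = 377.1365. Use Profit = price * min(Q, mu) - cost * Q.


Sales at mu = min(377.1365, 323.9250) = 323.9250
Revenue = 85.0391 * 323.9250 = 27546.2905
Total cost = 28.9836 * 377.1365 = 10930.7735
Profit = 27546.2905 - 10930.7735 = 16615.5170

16615.5170 $


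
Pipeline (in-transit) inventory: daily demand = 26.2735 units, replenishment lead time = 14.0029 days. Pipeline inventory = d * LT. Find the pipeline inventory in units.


Pipeline = 26.2735 * 14.0029 = 367.9052

367.9052 units


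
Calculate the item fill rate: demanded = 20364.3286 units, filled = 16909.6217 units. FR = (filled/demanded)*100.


FR = 16909.6217 / 20364.3286 * 100 = 83.0355

83.0355%


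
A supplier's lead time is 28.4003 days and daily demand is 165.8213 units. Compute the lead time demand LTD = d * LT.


LTD = 165.8213 * 28.4003 = 4709.3747

4709.3747 units


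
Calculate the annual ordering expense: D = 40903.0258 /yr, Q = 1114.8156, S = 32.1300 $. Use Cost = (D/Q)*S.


Number of orders = D/Q = 36.6904
Cost = 36.6904 * 32.1300 = 1178.8624

1178.8624 $/yr


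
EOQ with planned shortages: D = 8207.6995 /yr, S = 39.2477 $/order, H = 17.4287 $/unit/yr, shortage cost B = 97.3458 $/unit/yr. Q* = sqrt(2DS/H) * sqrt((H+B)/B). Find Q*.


sqrt(2DS/H) = 192.2650
sqrt((H+B)/B) = 1.0858
Q* = 192.2650 * 1.0858 = 208.7682

208.7682 units


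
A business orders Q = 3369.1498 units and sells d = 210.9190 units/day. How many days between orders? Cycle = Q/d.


Cycle = 3369.1498 / 210.9190 = 15.9737

15.9737 days


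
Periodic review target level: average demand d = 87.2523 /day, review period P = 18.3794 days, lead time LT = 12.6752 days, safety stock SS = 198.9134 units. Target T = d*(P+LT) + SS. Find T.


P + LT = 31.0546
d*(P+LT) = 87.2523 * 31.0546 = 2709.5853
T = 2709.5853 + 198.9134 = 2908.4987

2908.4987 units


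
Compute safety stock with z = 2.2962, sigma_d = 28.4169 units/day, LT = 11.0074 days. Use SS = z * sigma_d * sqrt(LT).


sqrt(LT) = sqrt(11.0074) = 3.3177
SS = 2.2962 * 28.4169 * 3.3177 = 216.4855

216.4855 units


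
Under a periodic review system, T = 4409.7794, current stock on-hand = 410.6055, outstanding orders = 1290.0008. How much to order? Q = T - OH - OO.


Inventory position = OH + OO = 410.6055 + 1290.0008 = 1700.6063
Q = 4409.7794 - 1700.6063 = 2709.1731

2709.1731 units


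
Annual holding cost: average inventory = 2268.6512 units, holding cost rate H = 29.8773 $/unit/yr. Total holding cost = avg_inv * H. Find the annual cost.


Cost = 2268.6512 * 29.8773 = 67781.1725

67781.1725 $/yr


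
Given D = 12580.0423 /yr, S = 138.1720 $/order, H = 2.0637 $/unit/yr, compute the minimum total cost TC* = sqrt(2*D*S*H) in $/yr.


2*D*S*H = 7174286.3223
TC* = sqrt(7174286.3223) = 2678.4858

2678.4858 $/yr


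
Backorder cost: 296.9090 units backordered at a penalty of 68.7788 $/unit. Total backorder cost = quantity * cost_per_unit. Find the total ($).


Total = 296.9090 * 68.7788 = 20421.0447

20421.0447 $


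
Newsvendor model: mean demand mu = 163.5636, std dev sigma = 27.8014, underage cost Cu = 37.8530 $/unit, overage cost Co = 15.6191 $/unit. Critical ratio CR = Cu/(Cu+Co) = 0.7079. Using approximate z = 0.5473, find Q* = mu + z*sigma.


CR = Cu/(Cu+Co) = 37.8530/(37.8530+15.6191) = 0.7079
z = 0.5473
Q* = 163.5636 + 0.5473 * 27.8014 = 178.7793

178.7793 units


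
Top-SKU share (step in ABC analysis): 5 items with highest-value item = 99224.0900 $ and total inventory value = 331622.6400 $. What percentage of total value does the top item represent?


Top item = 99224.0900
Total = 331622.6400
Percentage = 99224.0900 / 331622.6400 * 100 = 29.9208

29.9208%


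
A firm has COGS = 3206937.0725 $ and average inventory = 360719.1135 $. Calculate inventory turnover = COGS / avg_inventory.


Turnover = 3206937.0725 / 360719.1135 = 8.8904

8.8904


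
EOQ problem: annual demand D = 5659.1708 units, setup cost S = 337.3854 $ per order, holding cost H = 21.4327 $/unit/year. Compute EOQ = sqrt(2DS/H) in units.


2*D*S = 2 * 5659.1708 * 337.3854 = 3818643.2081
2*D*S/H = 178169.0225
EOQ = sqrt(178169.0225) = 422.1007

422.1007 units


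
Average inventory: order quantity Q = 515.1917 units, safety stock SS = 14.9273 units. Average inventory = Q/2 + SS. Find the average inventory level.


Q/2 = 257.5958
Avg = 257.5958 + 14.9273 = 272.5231

272.5231 units


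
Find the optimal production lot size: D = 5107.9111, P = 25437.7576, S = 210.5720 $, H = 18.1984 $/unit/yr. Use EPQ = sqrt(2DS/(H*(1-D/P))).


1 - D/P = 1 - 0.2008 = 0.7992
H*(1-D/P) = 14.5442
2DS = 2151166.1123
EPQ = sqrt(147905.8890) = 384.5853

384.5853 units


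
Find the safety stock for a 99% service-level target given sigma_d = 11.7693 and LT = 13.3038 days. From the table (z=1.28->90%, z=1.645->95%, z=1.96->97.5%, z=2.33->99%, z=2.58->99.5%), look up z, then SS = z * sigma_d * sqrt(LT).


From the table, SL = 99% corresponds to z = 2.33
sqrt(LT) = sqrt(13.3038) = 3.6474
SS = 2.33 * 11.7693 * 3.6474 = 100.0217

100.0217 units


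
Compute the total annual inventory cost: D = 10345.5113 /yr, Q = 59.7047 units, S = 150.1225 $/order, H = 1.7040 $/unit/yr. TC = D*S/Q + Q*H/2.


Ordering cost = D*S/Q = 26012.9273
Holding cost = Q*H/2 = 50.8684
TC = 26012.9273 + 50.8684 = 26063.7957

26063.7957 $/yr


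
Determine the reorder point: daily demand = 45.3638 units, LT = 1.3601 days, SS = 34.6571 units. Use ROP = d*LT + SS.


d*LT = 45.3638 * 1.3601 = 61.6993
ROP = 61.6993 + 34.6571 = 96.3564

96.3564 units


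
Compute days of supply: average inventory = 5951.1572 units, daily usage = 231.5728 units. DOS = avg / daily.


DOS = 5951.1572 / 231.5728 = 25.6989

25.6989 days


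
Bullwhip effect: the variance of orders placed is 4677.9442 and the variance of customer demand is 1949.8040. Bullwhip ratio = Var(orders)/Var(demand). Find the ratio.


BW = 4677.9442 / 1949.8040 = 2.3992

2.3992


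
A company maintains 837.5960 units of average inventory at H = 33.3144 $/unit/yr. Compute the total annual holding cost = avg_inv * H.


Cost = 837.5960 * 33.3144 = 27904.0082

27904.0082 $/yr


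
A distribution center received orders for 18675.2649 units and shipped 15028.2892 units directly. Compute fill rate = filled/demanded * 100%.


FR = 15028.2892 / 18675.2649 * 100 = 80.4716

80.4716%


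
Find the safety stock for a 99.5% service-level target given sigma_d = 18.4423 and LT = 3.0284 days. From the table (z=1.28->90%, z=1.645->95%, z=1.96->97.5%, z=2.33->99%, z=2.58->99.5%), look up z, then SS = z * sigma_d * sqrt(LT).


From the table, SL = 99.5% corresponds to z = 2.58
sqrt(LT) = sqrt(3.0284) = 1.7402
SS = 2.58 * 18.4423 * 1.7402 = 82.8021

82.8021 units


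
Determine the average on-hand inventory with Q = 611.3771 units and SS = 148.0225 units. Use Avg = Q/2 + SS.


Q/2 = 305.6886
Avg = 305.6886 + 148.0225 = 453.7111

453.7111 units


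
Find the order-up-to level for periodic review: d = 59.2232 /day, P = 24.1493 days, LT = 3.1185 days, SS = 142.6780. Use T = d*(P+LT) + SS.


P + LT = 27.2678
d*(P+LT) = 59.2232 * 27.2678 = 1614.8864
T = 1614.8864 + 142.6780 = 1757.5644

1757.5644 units


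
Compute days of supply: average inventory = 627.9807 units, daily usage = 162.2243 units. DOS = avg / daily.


DOS = 627.9807 / 162.2243 = 3.8711

3.8711 days


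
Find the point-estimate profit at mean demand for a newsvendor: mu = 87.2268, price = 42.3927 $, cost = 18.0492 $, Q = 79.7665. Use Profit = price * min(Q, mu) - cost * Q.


Sales at mu = min(79.7665, 87.2268) = 79.7665
Revenue = 42.3927 * 79.7665 = 3381.5173
Total cost = 18.0492 * 79.7665 = 1439.7215
Profit = 3381.5173 - 1439.7215 = 1941.7958

1941.7958 $


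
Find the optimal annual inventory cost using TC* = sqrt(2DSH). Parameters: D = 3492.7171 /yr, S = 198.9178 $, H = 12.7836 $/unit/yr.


2*D*S*H = 17763159.9537
TC* = sqrt(17763159.9537) = 4214.6364

4214.6364 $/yr


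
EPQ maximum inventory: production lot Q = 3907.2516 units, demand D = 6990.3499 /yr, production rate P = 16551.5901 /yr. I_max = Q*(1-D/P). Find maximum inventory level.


D/P = 0.4223
1 - D/P = 0.5777
I_max = 3907.2516 * 0.5777 = 2257.0744

2257.0744 units


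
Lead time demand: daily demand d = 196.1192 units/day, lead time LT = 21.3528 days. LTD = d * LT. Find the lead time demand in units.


LTD = 196.1192 * 21.3528 = 4187.6941

4187.6941 units


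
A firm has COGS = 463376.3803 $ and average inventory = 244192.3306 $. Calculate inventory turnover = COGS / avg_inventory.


Turnover = 463376.3803 / 244192.3306 = 1.8976

1.8976


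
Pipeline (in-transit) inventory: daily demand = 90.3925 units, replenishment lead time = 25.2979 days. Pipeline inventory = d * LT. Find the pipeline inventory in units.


Pipeline = 90.3925 * 25.2979 = 2286.7404

2286.7404 units


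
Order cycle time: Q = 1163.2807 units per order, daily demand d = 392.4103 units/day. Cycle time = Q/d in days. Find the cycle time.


Cycle = 1163.2807 / 392.4103 = 2.9644

2.9644 days


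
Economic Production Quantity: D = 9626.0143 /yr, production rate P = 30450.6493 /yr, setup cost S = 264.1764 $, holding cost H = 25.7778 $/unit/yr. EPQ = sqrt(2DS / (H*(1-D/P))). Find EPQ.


1 - D/P = 1 - 0.3161 = 0.6839
H*(1-D/P) = 17.6290
2DS = 5085931.6082
EPQ = sqrt(288498.6767) = 537.1207

537.1207 units


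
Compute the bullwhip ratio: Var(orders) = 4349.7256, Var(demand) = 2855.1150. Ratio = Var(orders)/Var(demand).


BW = 4349.7256 / 2855.1150 = 1.5235

1.5235


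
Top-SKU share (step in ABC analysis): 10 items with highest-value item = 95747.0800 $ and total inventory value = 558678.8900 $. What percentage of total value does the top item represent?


Top item = 95747.0800
Total = 558678.8900
Percentage = 95747.0800 / 558678.8900 * 100 = 17.1381

17.1381%


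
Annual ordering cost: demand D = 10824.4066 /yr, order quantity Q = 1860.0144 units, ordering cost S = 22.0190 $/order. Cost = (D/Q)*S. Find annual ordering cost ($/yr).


Number of orders = D/Q = 5.8195
Cost = 5.8195 * 22.0190 = 128.1402

128.1402 $/yr


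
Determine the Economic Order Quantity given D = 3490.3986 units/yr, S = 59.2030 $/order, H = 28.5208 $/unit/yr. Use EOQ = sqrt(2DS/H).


2*D*S = 2 * 3490.3986 * 59.2030 = 413284.1366
2*D*S/H = 14490.6222
EOQ = sqrt(14490.6222) = 120.3770

120.3770 units


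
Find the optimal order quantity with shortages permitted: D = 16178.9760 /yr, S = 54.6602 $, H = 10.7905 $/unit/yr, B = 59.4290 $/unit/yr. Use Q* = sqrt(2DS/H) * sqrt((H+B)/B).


sqrt(2DS/H) = 404.8604
sqrt((H+B)/B) = 1.0870
Q* = 404.8604 * 1.0870 = 440.0834

440.0834 units


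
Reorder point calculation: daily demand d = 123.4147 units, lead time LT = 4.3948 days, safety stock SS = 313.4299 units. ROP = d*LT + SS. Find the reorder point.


d*LT = 123.4147 * 4.3948 = 542.3829
ROP = 542.3829 + 313.4299 = 855.8128

855.8128 units


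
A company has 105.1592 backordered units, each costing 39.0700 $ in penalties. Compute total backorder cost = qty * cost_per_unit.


Total = 105.1592 * 39.0700 = 4108.5699

4108.5699 $


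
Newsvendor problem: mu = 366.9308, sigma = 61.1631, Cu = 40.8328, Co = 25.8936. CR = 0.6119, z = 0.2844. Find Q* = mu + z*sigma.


CR = Cu/(Cu+Co) = 40.8328/(40.8328+25.8936) = 0.6119
z = 0.2844
Q* = 366.9308 + 0.2844 * 61.1631 = 384.3256

384.3256 units


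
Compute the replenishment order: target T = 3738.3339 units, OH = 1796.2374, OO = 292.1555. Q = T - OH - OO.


Inventory position = OH + OO = 1796.2374 + 292.1555 = 2088.3929
Q = 3738.3339 - 2088.3929 = 1649.9410

1649.9410 units


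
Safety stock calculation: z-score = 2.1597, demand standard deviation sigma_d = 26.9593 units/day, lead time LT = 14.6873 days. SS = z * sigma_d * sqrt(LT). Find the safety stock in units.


sqrt(LT) = sqrt(14.6873) = 3.8324
SS = 2.1597 * 26.9593 * 3.8324 = 223.1377

223.1377 units


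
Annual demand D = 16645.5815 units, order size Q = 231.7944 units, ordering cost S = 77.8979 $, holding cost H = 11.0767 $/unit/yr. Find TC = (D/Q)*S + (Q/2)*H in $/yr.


Ordering cost = D*S/Q = 5593.9912
Holding cost = Q*H/2 = 1283.7585
TC = 5593.9912 + 1283.7585 = 6877.7498

6877.7498 $/yr


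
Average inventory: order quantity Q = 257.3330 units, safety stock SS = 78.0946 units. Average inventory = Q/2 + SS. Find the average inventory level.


Q/2 = 128.6665
Avg = 128.6665 + 78.0946 = 206.7611

206.7611 units


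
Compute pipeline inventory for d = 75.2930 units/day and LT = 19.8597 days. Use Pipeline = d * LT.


Pipeline = 75.2930 * 19.8597 = 1495.2964

1495.2964 units


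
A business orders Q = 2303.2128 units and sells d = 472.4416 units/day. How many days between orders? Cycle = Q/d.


Cycle = 2303.2128 / 472.4416 = 4.8751

4.8751 days


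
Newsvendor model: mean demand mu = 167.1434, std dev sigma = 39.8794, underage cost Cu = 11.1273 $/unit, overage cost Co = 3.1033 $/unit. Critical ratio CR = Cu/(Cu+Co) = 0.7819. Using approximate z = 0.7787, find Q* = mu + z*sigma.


CR = Cu/(Cu+Co) = 11.1273/(11.1273+3.1033) = 0.7819
z = 0.7787
Q* = 167.1434 + 0.7787 * 39.8794 = 198.1975

198.1975 units


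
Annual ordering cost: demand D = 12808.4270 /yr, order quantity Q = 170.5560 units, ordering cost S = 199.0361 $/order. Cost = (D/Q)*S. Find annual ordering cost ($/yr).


Number of orders = D/Q = 75.0981
Cost = 75.0981 * 199.0361 = 14947.2276

14947.2276 $/yr


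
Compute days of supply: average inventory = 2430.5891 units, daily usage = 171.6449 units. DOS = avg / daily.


DOS = 2430.5891 / 171.6449 = 14.1606

14.1606 days


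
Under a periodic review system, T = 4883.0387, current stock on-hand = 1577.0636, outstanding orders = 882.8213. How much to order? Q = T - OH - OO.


Inventory position = OH + OO = 1577.0636 + 882.8213 = 2459.8849
Q = 4883.0387 - 2459.8849 = 2423.1538

2423.1538 units


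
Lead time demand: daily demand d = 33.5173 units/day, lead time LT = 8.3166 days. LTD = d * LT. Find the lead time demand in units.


LTD = 33.5173 * 8.3166 = 278.7500

278.7500 units


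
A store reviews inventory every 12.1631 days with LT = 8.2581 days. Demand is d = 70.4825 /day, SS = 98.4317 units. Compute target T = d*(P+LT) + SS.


P + LT = 20.4212
d*(P+LT) = 70.4825 * 20.4212 = 1439.3372
T = 1439.3372 + 98.4317 = 1537.7689

1537.7689 units


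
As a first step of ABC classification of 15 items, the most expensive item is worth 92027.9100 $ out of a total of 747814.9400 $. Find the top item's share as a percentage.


Top item = 92027.9100
Total = 747814.9400
Percentage = 92027.9100 / 747814.9400 * 100 = 12.3062

12.3062%


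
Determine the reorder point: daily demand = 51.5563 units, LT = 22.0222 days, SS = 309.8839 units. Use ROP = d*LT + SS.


d*LT = 51.5563 * 22.0222 = 1135.3831
ROP = 1135.3831 + 309.8839 = 1445.2670

1445.2670 units


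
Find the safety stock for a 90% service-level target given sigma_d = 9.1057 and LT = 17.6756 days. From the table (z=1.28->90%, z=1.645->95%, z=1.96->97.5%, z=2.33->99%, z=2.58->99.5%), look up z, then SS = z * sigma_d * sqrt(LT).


From the table, SL = 90% corresponds to z = 1.28
sqrt(LT) = sqrt(17.6756) = 4.2042
SS = 1.28 * 9.1057 * 4.2042 = 49.0016

49.0016 units


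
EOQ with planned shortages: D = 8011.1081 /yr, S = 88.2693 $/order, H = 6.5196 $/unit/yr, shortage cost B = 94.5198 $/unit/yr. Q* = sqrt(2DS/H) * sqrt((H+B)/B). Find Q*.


sqrt(2DS/H) = 465.7530
sqrt((H+B)/B) = 1.0339
Q* = 465.7530 * 1.0339 = 481.5481

481.5481 units


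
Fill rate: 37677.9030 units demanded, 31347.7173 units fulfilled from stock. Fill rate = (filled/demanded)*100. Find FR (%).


FR = 31347.7173 / 37677.9030 * 100 = 83.1992

83.1992%


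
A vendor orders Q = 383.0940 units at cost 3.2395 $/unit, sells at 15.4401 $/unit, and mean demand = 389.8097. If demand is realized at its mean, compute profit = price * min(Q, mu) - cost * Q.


Sales at mu = min(383.0940, 389.8097) = 383.0940
Revenue = 15.4401 * 383.0940 = 5915.0097
Total cost = 3.2395 * 383.0940 = 1241.0330
Profit = 5915.0097 - 1241.0330 = 4673.9767

4673.9767 $


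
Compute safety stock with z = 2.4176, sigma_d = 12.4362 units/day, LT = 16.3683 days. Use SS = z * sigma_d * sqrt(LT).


sqrt(LT) = sqrt(16.3683) = 4.0458
SS = 2.4176 * 12.4362 * 4.0458 = 121.6393

121.6393 units


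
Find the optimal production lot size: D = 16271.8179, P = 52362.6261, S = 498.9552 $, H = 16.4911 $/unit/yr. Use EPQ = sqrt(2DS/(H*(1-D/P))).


1 - D/P = 1 - 0.3108 = 0.6892
H*(1-D/P) = 11.3664
2DS = 16237816.3093
EPQ = sqrt(1428574.2267) = 1195.2298

1195.2298 units


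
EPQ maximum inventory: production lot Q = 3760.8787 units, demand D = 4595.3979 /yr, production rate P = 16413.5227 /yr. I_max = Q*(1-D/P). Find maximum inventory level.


D/P = 0.2800
1 - D/P = 0.7200
I_max = 3760.8787 * 0.7200 = 2707.9217

2707.9217 units


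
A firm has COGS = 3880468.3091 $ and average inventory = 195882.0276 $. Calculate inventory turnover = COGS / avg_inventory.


Turnover = 3880468.3091 / 195882.0276 = 19.8102

19.8102


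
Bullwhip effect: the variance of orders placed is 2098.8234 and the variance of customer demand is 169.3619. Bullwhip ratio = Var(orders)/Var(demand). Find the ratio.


BW = 2098.8234 / 169.3619 = 12.3925

12.3925


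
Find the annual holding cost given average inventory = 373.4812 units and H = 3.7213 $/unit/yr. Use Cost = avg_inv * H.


Cost = 373.4812 * 3.7213 = 1389.8356

1389.8356 $/yr


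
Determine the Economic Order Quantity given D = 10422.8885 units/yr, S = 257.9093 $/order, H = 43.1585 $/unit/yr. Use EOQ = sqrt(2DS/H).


2*D*S = 2 * 10422.8885 * 257.9093 = 5376319.7540
2*D*S/H = 124571.5156
EOQ = sqrt(124571.5156) = 352.9469

352.9469 units


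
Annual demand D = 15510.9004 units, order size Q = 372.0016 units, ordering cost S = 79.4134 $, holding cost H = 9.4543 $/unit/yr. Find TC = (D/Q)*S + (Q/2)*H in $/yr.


Ordering cost = D*S/Q = 3311.2044
Holding cost = Q*H/2 = 1758.5074
TC = 3311.2044 + 1758.5074 = 5069.7118

5069.7118 $/yr


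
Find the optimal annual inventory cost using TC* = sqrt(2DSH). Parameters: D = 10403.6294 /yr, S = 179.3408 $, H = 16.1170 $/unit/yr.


2*D*S*H = 60142043.1053
TC* = sqrt(60142043.1053) = 7755.1301

7755.1301 $/yr


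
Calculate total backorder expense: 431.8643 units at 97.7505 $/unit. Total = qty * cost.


Total = 431.8643 * 97.7505 = 42214.9513

42214.9513 $


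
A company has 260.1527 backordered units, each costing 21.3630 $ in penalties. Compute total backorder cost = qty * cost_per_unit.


Total = 260.1527 * 21.3630 = 5557.6421

5557.6421 $


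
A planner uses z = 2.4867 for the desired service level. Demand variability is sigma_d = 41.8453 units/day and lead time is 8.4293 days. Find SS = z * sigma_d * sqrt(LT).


sqrt(LT) = sqrt(8.4293) = 2.9033
SS = 2.4867 * 41.8453 * 2.9033 = 302.1105

302.1105 units


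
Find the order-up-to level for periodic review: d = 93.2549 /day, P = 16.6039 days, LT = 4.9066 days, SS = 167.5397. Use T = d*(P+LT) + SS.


P + LT = 21.5105
d*(P+LT) = 93.2549 * 21.5105 = 2005.9595
T = 2005.9595 + 167.5397 = 2173.4992

2173.4992 units


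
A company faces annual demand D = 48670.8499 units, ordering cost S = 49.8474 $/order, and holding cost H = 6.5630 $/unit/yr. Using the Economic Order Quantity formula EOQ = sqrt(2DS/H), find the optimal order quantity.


2*D*S = 2 * 48670.8499 * 49.8474 = 4852230.6466
2*D*S/H = 739331.1971
EOQ = sqrt(739331.1971) = 859.8437

859.8437 units


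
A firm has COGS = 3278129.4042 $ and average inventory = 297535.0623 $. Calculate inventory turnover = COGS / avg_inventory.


Turnover = 3278129.4042 / 297535.0623 = 11.0176

11.0176


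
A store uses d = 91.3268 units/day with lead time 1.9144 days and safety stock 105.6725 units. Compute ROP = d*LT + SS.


d*LT = 91.3268 * 1.9144 = 174.8360
ROP = 174.8360 + 105.6725 = 280.5085

280.5085 units


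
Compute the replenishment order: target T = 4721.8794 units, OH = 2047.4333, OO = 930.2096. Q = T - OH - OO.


Inventory position = OH + OO = 2047.4333 + 930.2096 = 2977.6429
Q = 4721.8794 - 2977.6429 = 1744.2365

1744.2365 units


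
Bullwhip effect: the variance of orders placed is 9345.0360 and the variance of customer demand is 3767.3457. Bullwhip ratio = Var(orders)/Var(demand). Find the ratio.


BW = 9345.0360 / 3767.3457 = 2.4805

2.4805


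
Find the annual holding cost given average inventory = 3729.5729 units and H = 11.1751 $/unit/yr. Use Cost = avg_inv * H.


Cost = 3729.5729 * 11.1751 = 41678.3501

41678.3501 $/yr


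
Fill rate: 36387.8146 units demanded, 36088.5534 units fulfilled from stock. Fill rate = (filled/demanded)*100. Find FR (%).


FR = 36088.5534 / 36387.8146 * 100 = 99.1776

99.1776%


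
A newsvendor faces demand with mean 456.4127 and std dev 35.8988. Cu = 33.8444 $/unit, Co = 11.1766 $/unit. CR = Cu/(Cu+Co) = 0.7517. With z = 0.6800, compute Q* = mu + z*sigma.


CR = Cu/(Cu+Co) = 33.8444/(33.8444+11.1766) = 0.7517
z = 0.6800
Q* = 456.4127 + 0.6800 * 35.8988 = 480.8239

480.8239 units


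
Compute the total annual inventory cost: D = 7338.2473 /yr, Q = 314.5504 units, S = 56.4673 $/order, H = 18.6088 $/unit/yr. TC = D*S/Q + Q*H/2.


Ordering cost = D*S/Q = 1317.3438
Holding cost = Q*H/2 = 2926.7027
TC = 1317.3438 + 2926.7027 = 4244.0465

4244.0465 $/yr


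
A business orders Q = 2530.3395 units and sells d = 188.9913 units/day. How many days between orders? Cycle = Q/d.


Cycle = 2530.3395 / 188.9913 = 13.3887

13.3887 days


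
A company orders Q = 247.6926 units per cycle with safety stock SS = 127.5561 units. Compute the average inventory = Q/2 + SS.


Q/2 = 123.8463
Avg = 123.8463 + 127.5561 = 251.4024

251.4024 units


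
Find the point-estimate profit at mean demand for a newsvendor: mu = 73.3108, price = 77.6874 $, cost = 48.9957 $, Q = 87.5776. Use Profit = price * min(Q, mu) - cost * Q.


Sales at mu = min(87.5776, 73.3108) = 73.3108
Revenue = 77.6874 * 73.3108 = 5695.3254
Total cost = 48.9957 * 87.5776 = 4290.9258
Profit = 5695.3254 - 4290.9258 = 1404.3996

1404.3996 $


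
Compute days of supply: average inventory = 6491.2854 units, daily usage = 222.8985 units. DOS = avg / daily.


DOS = 6491.2854 / 222.8985 = 29.1222

29.1222 days


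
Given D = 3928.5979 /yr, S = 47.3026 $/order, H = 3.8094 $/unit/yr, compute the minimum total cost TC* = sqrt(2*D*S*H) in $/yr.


2*D*S*H = 1415823.6606
TC* = sqrt(1415823.6606) = 1189.8839

1189.8839 $/yr


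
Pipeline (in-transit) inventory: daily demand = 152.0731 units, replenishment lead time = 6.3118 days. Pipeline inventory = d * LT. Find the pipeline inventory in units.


Pipeline = 152.0731 * 6.3118 = 959.8550

959.8550 units


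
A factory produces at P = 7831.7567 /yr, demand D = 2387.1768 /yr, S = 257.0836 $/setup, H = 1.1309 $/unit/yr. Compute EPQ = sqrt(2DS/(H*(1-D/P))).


1 - D/P = 1 - 0.3048 = 0.6952
H*(1-D/P) = 0.7862
2DS = 1227408.0112
EPQ = sqrt(1561203.6618) = 1249.4814

1249.4814 units


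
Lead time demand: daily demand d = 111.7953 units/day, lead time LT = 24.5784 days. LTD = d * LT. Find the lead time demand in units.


LTD = 111.7953 * 24.5784 = 2747.7496

2747.7496 units


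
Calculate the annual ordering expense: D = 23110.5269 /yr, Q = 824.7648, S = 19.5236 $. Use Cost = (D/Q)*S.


Number of orders = D/Q = 28.0207
Cost = 28.0207 * 19.5236 = 547.0659

547.0659 $/yr


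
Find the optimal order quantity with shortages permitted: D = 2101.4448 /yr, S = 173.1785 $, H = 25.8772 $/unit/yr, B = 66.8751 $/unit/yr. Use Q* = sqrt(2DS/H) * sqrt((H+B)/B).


sqrt(2DS/H) = 167.7113
sqrt((H+B)/B) = 1.1777
Q* = 167.7113 * 1.1777 = 197.5115

197.5115 units


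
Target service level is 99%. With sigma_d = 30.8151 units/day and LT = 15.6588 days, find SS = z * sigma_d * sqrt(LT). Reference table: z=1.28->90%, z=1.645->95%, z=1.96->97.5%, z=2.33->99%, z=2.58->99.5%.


From the table, SL = 99% corresponds to z = 2.33
sqrt(LT) = sqrt(15.6588) = 3.9571
SS = 2.33 * 30.8151 * 3.9571 = 284.1180

284.1180 units


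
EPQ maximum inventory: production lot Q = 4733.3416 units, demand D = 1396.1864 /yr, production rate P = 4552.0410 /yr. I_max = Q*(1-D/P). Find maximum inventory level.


D/P = 0.3067
1 - D/P = 0.6933
I_max = 4733.3416 * 0.6933 = 3281.5473

3281.5473 units


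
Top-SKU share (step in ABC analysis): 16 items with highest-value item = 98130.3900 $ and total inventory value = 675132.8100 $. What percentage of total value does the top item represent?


Top item = 98130.3900
Total = 675132.8100
Percentage = 98130.3900 / 675132.8100 * 100 = 14.5350

14.5350%


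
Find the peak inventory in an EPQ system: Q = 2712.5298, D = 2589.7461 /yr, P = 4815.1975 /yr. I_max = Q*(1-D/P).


D/P = 0.5378
1 - D/P = 0.4622
I_max = 2712.5298 * 0.4622 = 1253.6564

1253.6564 units


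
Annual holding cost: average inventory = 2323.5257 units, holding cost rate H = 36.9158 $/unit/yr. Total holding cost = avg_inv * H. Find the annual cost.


Cost = 2323.5257 * 36.9158 = 85774.8100

85774.8100 $/yr


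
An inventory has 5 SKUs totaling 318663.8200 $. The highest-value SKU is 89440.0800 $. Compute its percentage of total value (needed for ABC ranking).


Top item = 89440.0800
Total = 318663.8200
Percentage = 89440.0800 / 318663.8200 * 100 = 28.0672

28.0672%


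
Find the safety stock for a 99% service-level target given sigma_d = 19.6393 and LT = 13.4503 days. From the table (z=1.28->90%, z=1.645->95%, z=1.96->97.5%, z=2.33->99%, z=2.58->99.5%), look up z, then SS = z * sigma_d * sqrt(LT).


From the table, SL = 99% corresponds to z = 2.33
sqrt(LT) = sqrt(13.4503) = 3.6675
SS = 2.33 * 19.6393 * 3.6675 = 167.8216

167.8216 units


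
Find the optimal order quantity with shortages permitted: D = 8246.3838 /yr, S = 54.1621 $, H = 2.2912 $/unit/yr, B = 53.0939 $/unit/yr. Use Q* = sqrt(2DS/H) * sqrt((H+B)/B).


sqrt(2DS/H) = 624.4002
sqrt((H+B)/B) = 1.0213
Q* = 624.4002 * 1.0213 = 637.7305

637.7305 units


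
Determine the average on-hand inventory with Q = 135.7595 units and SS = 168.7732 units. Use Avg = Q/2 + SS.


Q/2 = 67.8798
Avg = 67.8798 + 168.7732 = 236.6530

236.6530 units


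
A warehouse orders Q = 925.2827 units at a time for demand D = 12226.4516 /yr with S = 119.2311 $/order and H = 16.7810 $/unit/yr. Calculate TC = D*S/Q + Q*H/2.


Ordering cost = D*S/Q = 1575.4896
Holding cost = Q*H/2 = 7763.5845
TC = 1575.4896 + 7763.5845 = 9339.0741

9339.0741 $/yr


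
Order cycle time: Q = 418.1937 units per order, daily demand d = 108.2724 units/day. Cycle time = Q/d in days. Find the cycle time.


Cycle = 418.1937 / 108.2724 = 3.8624

3.8624 days


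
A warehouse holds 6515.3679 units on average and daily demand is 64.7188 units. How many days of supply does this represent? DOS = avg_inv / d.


DOS = 6515.3679 / 64.7188 = 100.6720

100.6720 days


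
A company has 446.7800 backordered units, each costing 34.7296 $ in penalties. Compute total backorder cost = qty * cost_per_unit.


Total = 446.7800 * 34.7296 = 15516.4907

15516.4907 $


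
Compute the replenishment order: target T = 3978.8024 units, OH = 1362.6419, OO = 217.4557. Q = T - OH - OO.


Inventory position = OH + OO = 1362.6419 + 217.4557 = 1580.0976
Q = 3978.8024 - 1580.0976 = 2398.7048

2398.7048 units


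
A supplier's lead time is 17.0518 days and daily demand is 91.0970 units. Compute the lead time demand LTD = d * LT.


LTD = 91.0970 * 17.0518 = 1553.3678

1553.3678 units


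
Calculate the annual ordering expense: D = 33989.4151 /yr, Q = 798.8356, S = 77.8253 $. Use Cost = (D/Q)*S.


Number of orders = D/Q = 42.5487
Cost = 42.5487 * 77.8253 = 3311.3652

3311.3652 $/yr


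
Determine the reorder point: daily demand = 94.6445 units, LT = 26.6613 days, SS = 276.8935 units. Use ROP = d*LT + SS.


d*LT = 94.6445 * 26.6613 = 2523.3454
ROP = 2523.3454 + 276.8935 = 2800.2389

2800.2389 units


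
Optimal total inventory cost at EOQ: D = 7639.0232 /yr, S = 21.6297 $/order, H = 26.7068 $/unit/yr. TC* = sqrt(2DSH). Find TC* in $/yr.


2*D*S*H = 8825517.3828
TC* = sqrt(8825517.3828) = 2970.7772

2970.7772 $/yr


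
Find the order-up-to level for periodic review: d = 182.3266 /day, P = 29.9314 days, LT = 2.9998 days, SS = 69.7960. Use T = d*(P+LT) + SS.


P + LT = 32.9312
d*(P+LT) = 182.3266 * 32.9312 = 6004.2337
T = 6004.2337 + 69.7960 = 6074.0297

6074.0297 units


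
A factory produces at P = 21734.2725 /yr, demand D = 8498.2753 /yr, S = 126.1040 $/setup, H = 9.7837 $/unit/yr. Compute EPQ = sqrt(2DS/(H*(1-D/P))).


1 - D/P = 1 - 0.3910 = 0.6090
H*(1-D/P) = 5.9582
2DS = 2143333.0169
EPQ = sqrt(359728.6004) = 599.7738

599.7738 units


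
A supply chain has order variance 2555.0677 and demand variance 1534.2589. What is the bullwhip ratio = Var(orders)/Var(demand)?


BW = 2555.0677 / 1534.2589 = 1.6653

1.6653


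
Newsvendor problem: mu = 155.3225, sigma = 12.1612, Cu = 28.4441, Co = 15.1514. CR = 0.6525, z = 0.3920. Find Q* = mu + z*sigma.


CR = Cu/(Cu+Co) = 28.4441/(28.4441+15.1514) = 0.6525
z = 0.3920
Q* = 155.3225 + 0.3920 * 12.1612 = 160.0897

160.0897 units


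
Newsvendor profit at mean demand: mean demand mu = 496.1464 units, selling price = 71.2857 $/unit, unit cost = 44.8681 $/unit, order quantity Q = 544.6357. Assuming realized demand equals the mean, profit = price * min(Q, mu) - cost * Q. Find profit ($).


Sales at mu = min(544.6357, 496.1464) = 496.1464
Revenue = 71.2857 * 496.1464 = 35368.1434
Total cost = 44.8681 * 544.6357 = 24436.7691
Profit = 35368.1434 - 24436.7691 = 10931.3744

10931.3744 $


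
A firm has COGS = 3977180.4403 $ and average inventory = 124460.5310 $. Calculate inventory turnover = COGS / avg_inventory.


Turnover = 3977180.4403 / 124460.5310 = 31.9554

31.9554


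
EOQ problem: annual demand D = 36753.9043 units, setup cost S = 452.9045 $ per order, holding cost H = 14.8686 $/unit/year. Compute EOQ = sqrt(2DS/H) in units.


2*D*S = 2 * 36753.9043 * 452.9045 = 33292017.3001
2*D*S/H = 2239082.1799
EOQ = sqrt(2239082.1799) = 1496.3563

1496.3563 units


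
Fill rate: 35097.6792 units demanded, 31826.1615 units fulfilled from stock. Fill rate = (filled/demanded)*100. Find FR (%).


FR = 31826.1615 / 35097.6792 * 100 = 90.6788

90.6788%


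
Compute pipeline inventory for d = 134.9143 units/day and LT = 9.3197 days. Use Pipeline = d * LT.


Pipeline = 134.9143 * 9.3197 = 1257.3608

1257.3608 units


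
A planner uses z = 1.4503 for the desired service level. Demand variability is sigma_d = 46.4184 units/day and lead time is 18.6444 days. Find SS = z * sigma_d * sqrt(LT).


sqrt(LT) = sqrt(18.6444) = 4.3179
SS = 1.4503 * 46.4184 * 4.3179 = 290.6847

290.6847 units


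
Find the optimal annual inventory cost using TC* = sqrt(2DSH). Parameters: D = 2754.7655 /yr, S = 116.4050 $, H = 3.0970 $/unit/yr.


2*D*S*H = 1986220.5529
TC* = sqrt(1986220.5529) = 1409.3334

1409.3334 $/yr
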